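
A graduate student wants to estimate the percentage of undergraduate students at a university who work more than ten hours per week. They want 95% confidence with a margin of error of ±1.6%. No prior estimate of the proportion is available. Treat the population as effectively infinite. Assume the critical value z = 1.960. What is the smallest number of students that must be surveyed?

3752

With no prior estimate, use p = 0.5, giving p(1−p) = 0.25.
n = z²·p(1−p)/E² = 1.960² × 0.2500 / 0.016² = 3.8416 × 0.2500 / 0.000256 ≈ 3751.56.
Rounding up gives n = 3752.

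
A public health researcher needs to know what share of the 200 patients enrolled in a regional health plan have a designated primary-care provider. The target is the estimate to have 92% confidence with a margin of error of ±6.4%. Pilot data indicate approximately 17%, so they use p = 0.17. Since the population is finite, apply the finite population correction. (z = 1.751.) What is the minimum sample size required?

70

Unadjusted: n₀ = 1.751² × 0.17 × 0.83 / 0.064² ≈ 105.62, so n₀ = 106.
Finite population correction with N = 200: n = n₀ / (1 + (n₀−1)/N) = 106 / (1 + 105/200) = 106 / 1.5250 ≈ 69.51.
Rounding up, n = 70.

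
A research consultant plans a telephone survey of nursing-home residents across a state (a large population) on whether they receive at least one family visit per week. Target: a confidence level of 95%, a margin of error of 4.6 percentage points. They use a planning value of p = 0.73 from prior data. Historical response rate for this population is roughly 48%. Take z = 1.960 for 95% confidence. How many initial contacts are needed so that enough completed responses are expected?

746

Completed interviews needed: n₀ = 1.960² × 0.1971 / 0.046² ≈ 357.84 → 358.
At a 48% response rate, contacts needed = 358 / 0.48 ≈ 745.83 → 746.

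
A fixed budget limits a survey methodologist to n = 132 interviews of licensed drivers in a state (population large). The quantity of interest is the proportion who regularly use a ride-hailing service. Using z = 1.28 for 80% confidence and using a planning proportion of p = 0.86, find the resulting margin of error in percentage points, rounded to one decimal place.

3.9

SE(p̂) = √[p(1−p)/n] = √[0.1204/132] = 0.03020.
E = z × SE = 1.28 × 0.03020 = 0.03866, or 3.9 percentage points.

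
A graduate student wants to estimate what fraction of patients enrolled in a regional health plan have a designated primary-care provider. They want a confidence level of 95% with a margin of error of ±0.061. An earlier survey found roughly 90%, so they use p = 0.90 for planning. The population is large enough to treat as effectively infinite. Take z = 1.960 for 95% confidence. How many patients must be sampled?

93

With p = 0.90, p(1−p) = 0.0900.
n = z²·p(1−p)/E² = 1.960² × 0.0900 / 0.061² = 3.8416 × 0.0900 / 0.003721 ≈ 92.92.
Rounding up gives n = 93.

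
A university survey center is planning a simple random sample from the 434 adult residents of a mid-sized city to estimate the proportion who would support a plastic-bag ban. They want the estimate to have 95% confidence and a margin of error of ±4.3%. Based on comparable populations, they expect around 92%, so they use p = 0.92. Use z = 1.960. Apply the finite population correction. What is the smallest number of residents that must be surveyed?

114

Unadjusted: n₀ = 1.960² × 0.92 × 0.08 / 0.043² ≈ 152.92, so n₀ = 153.
Finite population correction with N = 434: n = n₀ / (1 + (n₀−1)/N) = 153 / (1 + 152/434) = 153 / 1.3502 ≈ 113.31.
Rounding up, n = 114.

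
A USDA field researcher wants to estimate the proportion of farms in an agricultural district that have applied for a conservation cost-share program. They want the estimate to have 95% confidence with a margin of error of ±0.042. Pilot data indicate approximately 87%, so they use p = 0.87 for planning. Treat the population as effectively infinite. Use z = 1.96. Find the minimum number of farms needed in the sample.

With p = 0.87, p(1−p) = 0.1131.
n = z²·p(1−p)/E² = 1.96² × 0.1131 / 0.042² = 3.8416 × 0.1131 / 0.001764 ≈ 246.31.
Rounding up gives n = 247.

247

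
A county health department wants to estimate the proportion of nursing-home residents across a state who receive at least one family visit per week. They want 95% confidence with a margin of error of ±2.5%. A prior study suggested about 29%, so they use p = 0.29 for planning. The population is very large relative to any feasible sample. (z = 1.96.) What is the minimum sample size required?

1266

With p = 0.29, p(1−p) = 0.2059.
n = z²·p(1−p)/E² = 1.96² × 0.2059 / 0.025² = 3.8416 × 0.2059 / 0.000625 ≈ 1265.58.
Rounding up gives n = 1266.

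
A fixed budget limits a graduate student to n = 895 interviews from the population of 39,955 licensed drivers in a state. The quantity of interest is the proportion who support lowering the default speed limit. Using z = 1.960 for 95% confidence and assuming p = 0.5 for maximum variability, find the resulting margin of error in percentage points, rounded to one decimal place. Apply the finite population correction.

3.2

Finite-population factor: (N−n)/(N−1) = (39955−895)/(39955−1) = 0.9776.
SE(p̂) = √[p(1−p)/n · (N−n)/(N−1)] = √[0.2500/895 × 0.9776] = 0.01653.
E = z × SE = 1.960 × 0.01653 = 0.03239 ≈ 3.2 percentage points.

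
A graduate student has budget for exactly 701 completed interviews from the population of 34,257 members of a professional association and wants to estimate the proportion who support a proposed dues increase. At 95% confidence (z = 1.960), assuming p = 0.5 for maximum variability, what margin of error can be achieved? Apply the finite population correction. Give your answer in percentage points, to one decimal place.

Finite-population factor: (N−n)/(N−1) = (34257−701)/(34257−1) = 0.9796.
SE(p̂) = √[p(1−p)/n · (N−n)/(N−1)] = √[0.2500/701 × 0.9796] = 0.01869.
E = z × SE = 1.960 × 0.01869 = 0.03663 ≈ 3.7 percentage points.

3.7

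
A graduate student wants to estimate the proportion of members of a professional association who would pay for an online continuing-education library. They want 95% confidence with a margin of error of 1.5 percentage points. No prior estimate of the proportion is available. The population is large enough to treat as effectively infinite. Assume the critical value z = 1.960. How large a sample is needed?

4269

With no prior estimate, use p = 0.5, giving p(1−p) = 0.25.
n = z²·p(1−p)/E² = 1.960² × 0.2500 / 0.015² = 3.8416 × 0.2500 / 0.000225 ≈ 4268.44.
Rounding up gives n = 4269.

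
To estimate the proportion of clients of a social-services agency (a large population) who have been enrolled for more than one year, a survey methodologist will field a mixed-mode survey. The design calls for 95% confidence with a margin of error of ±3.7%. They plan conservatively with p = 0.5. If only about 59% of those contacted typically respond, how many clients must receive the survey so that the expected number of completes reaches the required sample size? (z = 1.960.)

Completed interviews needed: n₀ = 1.960² × 0.2500 / 0.037² ≈ 701.53 → 702.
At a 59% response rate, contacts needed = 702 / 0.59 ≈ 1189.83 → 1190.

1190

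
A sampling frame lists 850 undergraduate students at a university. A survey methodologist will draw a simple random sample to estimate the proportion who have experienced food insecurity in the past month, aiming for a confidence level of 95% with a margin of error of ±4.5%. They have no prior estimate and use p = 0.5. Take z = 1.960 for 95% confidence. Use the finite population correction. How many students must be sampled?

Unadjusted: n₀ = 1.960² × 0.50 × 0.50 / 0.045² ≈ 474.27, so n₀ = 475.
Finite population correction with N = 850: n = n₀ / (1 + (n₀−1)/N) = 475 / (1 + 474/850) = 475 / 1.5576 ≈ 304.95.
Rounding up, n = 305.

305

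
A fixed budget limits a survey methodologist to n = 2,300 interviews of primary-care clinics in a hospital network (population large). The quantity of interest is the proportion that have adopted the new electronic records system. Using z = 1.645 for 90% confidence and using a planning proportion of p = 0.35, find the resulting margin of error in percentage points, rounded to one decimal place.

1.6

SE(p̂) = √[p(1−p)/n] = √[0.2275/2300] = 0.00995.
E = z × SE = 1.645 × 0.00995 = 0.01636, or 1.6 percentage points.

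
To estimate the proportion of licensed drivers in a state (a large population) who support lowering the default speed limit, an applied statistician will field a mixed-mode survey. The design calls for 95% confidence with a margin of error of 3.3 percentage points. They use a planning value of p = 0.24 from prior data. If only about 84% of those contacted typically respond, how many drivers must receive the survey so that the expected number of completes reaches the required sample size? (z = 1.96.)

Completed interviews needed: n₀ = 1.96² × 0.1824 / 0.033² ≈ 643.44 → 644.
At an 84% response rate, contacts needed = 644 / 0.84 ≈ 766.67 → 767.

767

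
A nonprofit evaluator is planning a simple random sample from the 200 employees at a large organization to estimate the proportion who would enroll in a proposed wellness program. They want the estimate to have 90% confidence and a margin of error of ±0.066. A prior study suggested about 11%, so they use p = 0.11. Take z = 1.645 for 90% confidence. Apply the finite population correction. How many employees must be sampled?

Unadjusted: n₀ = 1.645² × 0.11 × 0.89 / 0.066² ≈ 60.82, so n₀ = 61.
Finite population correction with N = 200: n = n₀ / (1 + (n₀−1)/N) = 61 / (1 + 60/200) = 61 / 1.3000 ≈ 46.92.
Rounding up, n = 47.

47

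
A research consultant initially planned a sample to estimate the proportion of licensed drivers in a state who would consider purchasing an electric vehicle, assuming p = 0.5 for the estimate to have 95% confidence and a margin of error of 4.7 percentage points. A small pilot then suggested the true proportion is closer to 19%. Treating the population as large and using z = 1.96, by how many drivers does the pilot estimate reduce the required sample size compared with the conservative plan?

Conservative (p = 0.5): n = 1.96² × 0.25 / 0.047² ≈ 434.77 → 435.
Using p = 0.19: p(1−p) = 0.1539, so n = 1.96² × 0.1539 / 0.047² ≈ 267.64 → 268.
Reduction: 435 − 268 = 167.

167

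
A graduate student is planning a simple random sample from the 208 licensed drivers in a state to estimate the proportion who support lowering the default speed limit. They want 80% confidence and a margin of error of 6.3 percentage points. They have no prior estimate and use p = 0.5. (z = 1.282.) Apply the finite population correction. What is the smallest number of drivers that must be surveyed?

Unadjusted: n₀ = 1.282² × 0.50 × 0.50 / 0.063² ≈ 103.52, so n₀ = 104.
Finite population correction with N = 208: n = n₀ / (1 + (n₀−1)/N) = 104 / (1 + 103/208) = 104 / 1.4952 ≈ 69.56.
Rounding up, n = 70.

70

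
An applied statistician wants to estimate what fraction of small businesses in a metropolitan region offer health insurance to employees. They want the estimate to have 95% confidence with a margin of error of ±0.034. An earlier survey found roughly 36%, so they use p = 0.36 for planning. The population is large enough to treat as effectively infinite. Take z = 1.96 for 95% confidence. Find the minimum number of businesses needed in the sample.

With p = 0.36, p(1−p) = 0.2304.
n = z²·p(1−p)/E² = 1.96² × 0.2304 / 0.034² = 3.8416 × 0.2304 / 0.001156 ≈ 765.66.
Rounding up gives n = 766.

766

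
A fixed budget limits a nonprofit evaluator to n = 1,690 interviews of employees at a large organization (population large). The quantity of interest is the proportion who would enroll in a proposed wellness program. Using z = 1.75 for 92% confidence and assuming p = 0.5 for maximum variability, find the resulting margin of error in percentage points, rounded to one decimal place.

2.1

SE(p̂) = √[p(1−p)/n] = √[0.2500/1690] = 0.01216.
E = z × SE = 1.75 × 0.01216 = 0.02128, or 2.1 percentage points.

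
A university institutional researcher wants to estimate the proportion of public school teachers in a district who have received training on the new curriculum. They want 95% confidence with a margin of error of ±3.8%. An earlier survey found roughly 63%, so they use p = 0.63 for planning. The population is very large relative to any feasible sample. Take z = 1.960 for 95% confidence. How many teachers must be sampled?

621

With p = 0.63, p(1−p) = 0.2331.
n = z²·p(1−p)/E² = 1.960² × 0.2331 / 0.038² = 3.8416 × 0.2331 / 0.001444 ≈ 620.14.
Rounding up gives n = 621.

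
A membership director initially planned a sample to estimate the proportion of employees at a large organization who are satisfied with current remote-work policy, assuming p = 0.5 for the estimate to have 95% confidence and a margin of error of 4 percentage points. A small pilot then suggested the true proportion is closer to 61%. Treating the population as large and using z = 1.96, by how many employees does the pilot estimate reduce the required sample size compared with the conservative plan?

Conservative (p = 0.5): n = 1.96² × 0.25 / 0.040² ≈ 600.25 → 601.
Using p = 0.61: p(1−p) = 0.2379, so n = 1.96² × 0.2379 / 0.040² ≈ 571.20 → 572.
Reduction: 601 − 572 = 29.

29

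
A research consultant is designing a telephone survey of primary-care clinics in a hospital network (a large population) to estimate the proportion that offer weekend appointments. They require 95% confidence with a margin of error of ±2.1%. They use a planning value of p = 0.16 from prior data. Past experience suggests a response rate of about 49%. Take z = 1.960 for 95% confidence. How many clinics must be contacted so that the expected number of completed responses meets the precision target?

Completed interviews needed: n₀ = 1.960² × 0.1344 / 0.021² ≈ 1170.77 → 1171.
At a 49% response rate, contacts needed = 1171 / 0.49 ≈ 2389.80 → 2390.

2390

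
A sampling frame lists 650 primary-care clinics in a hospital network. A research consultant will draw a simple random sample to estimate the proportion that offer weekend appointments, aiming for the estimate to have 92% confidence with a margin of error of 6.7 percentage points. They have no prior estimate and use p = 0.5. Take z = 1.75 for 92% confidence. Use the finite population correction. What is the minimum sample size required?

136

Unadjusted: n₀ = 1.75² × 0.50 × 0.50 / 0.067² ≈ 170.56, so n₀ = 171.
Finite population correction with N = 650: n = n₀ / (1 + (n₀−1)/N) = 171 / (1 + 170/650) = 171 / 1.2615 ≈ 135.55.
Rounding up, n = 136.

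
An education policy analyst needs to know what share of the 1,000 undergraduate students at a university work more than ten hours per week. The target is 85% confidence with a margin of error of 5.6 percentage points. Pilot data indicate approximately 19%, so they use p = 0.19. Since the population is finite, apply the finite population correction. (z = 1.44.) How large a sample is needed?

Unadjusted: n₀ = 1.44² × 0.19 × 0.81 / 0.056² ≈ 101.76, so n₀ = 102.
Finite population correction with N = 1,000: n = n₀ / (1 + (n₀−1)/N) = 102 / (1 + 101/1000) = 102 / 1.1010 ≈ 92.64.
Rounding up, n = 93.

93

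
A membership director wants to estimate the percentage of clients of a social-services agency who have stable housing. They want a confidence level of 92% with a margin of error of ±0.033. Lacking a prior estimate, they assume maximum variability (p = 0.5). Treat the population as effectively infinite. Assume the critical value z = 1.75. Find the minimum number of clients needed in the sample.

704

With p = 0.5, p(1−p) = 0.25.
n = z²·p(1−p)/E² = 1.75² × 0.2500 / 0.033² = 3.0625 × 0.2500 / 0.001089 ≈ 703.05.
Rounding up gives n = 704.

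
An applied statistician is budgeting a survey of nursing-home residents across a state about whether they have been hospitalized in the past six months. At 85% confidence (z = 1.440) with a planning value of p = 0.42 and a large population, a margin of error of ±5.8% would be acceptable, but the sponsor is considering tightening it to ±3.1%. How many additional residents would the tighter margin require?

375

At ±5.8%: n = 1.440² × 0.2436 / 0.058² ≈ 150.16 → 151.
At ±3.1%: n = 1.440² × 0.2436 / 0.031² ≈ 525.63 → 526.
Additional respondents: 526 − 151 = 375.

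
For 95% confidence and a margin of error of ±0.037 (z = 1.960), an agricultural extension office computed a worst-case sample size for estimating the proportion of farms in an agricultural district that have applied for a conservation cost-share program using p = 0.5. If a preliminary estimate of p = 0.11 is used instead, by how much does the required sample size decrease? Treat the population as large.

Conservative (p = 0.5): n = 1.960² × 0.25 / 0.037² ≈ 701.53 → 702.
Using p = 0.11: p(1−p) = 0.0979, so n = 1.960² × 0.0979 / 0.037² ≈ 274.72 → 275.
Reduction: 702 − 275 = 427.

427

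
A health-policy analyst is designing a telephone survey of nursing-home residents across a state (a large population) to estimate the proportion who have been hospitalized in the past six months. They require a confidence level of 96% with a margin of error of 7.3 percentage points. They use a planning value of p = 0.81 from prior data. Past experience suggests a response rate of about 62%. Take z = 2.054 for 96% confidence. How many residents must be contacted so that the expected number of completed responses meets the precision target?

Completed interviews needed: n₀ = 2.054² × 0.1539 / 0.073² ≈ 121.84 → 122.
At a 62% response rate, contacts needed = 122 / 0.62 ≈ 196.77 → 197.

197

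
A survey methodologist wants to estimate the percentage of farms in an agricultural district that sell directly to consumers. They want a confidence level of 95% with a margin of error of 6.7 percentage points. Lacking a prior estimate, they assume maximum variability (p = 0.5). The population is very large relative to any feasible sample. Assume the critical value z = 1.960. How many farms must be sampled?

With p = 0.5, p(1−p) = 0.25.
n = z²·p(1−p)/E² = 1.960² × 0.2500 / 0.067² = 3.8416 × 0.2500 / 0.004489 ≈ 213.95.
Rounding up gives n = 214.

214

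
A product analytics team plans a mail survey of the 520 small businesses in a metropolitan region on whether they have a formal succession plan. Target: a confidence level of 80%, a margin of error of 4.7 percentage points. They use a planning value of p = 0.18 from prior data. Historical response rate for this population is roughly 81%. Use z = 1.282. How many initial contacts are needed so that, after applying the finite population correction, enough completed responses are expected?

113

Completed interviews needed (unadjusted): n₀ = 1.282² × 0.1476 / 0.047² ≈ 109.82 → 110.
FPC for N = 520: n = 110 / (1 + 109/520) = 110 / 1.2096 ≈ 90.94 → 91.
At an 81% response rate, contacts needed = 91 / 0.81 ≈ 112.35 → 113.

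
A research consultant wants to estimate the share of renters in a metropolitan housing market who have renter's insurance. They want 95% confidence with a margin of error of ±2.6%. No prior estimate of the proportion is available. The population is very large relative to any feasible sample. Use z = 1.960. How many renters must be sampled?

1421

With no prior estimate, use p = 0.5, giving p(1−p) = 0.25.
n = z²·p(1−p)/E² = 1.960² × 0.2500 / 0.026² = 3.8416 × 0.2500 / 0.000676 ≈ 1420.71.
Rounding up gives n = 1421.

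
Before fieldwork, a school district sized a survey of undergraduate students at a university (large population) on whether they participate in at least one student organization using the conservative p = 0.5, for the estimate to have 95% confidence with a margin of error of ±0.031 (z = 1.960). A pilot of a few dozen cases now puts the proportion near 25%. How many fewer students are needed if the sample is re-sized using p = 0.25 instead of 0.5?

Conservative (p = 0.5): n = 1.960² × 0.25 / 0.031² ≈ 999.38 → 1000.
Using p = 0.25: p(1−p) = 0.1875, so n = 1.960² × 0.1875 / 0.031² ≈ 749.53 → 750.
Reduction: 1000 − 750 = 250.

250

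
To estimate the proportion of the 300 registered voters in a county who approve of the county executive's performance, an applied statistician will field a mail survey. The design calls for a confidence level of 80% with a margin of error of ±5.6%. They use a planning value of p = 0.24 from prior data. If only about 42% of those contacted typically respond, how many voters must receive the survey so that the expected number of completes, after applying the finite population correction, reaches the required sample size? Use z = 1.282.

174

Completed interviews needed (unadjusted): n₀ = 1.282² × 0.1824 / 0.056² ≈ 95.59 → 96.
FPC for N = 300: n = 96 / (1 + 95/300) = 96 / 1.3167 ≈ 72.91 → 73.
At a 42% response rate, contacts needed = 73 / 0.42 ≈ 173.81 → 174.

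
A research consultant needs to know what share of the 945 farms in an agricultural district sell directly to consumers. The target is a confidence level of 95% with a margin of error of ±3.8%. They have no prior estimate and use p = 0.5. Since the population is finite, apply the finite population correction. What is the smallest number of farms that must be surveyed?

391

For 95% confidence, z = 1.960.
Unadjusted: n₀ = 1.960² × 0.50 × 0.50 / 0.038² ≈ 665.10, so n₀ = 666.
Finite population correction with N = 945: n = n₀ / (1 + (n₀−1)/N) = 666 / (1 + 665/945) = 666 / 1.7037 ≈ 390.91.
Rounding up, n = 391.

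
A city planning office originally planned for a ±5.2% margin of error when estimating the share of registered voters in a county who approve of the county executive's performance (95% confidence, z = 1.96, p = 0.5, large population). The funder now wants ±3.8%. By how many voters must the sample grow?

310

At ±5.2%: n = 1.96² × 0.2500 / 0.052² ≈ 355.18 → 356.
At ±3.8%: n = 1.96² × 0.2500 / 0.038² ≈ 665.10 → 666.
Additional respondents: 666 − 356 = 310.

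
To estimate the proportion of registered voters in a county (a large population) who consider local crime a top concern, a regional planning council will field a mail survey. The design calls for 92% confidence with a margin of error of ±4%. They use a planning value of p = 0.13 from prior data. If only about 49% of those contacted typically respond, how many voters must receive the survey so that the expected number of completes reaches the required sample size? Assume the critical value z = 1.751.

443

Completed interviews needed: n₀ = 1.751² × 0.1131 / 0.040² ≈ 216.73 → 217.
At a 49% response rate, contacts needed = 217 / 0.49 ≈ 442.86 → 443.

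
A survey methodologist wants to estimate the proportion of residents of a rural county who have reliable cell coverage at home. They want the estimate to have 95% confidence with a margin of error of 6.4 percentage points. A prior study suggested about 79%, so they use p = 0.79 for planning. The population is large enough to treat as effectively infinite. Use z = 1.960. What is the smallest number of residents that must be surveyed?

With p = 0.79, p(1−p) = 0.1659.
n = z²·p(1−p)/E² = 1.960² × 0.1659 / 0.064² = 3.8416 × 0.1659 / 0.004096 ≈ 155.60.
Rounding up gives n = 156.

156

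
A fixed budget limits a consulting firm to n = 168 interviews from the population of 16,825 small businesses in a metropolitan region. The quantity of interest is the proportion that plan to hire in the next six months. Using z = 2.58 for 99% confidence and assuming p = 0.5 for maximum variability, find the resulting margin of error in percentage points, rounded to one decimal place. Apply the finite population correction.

9.9

Finite-population factor: (N−n)/(N−1) = (16825−168)/(16825−1) = 0.9901.
SE(p̂) = √[p(1−p)/n · (N−n)/(N−1)] = √[0.2500/168 × 0.9901] = 0.03838.
E = z × SE = 2.58 × 0.03838 = 0.09903 ≈ 9.9 percentage points.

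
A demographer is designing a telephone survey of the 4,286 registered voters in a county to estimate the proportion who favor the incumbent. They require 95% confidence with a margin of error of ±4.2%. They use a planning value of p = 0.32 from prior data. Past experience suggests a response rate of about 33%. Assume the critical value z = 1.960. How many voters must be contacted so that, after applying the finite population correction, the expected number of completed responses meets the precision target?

1294

Completed interviews needed (unadjusted): n₀ = 1.960² × 0.2176 / 0.042² ≈ 473.88 → 474.
FPC for N = 4,286: n = 474 / (1 + 473/4286) = 474 / 1.1104 ≈ 426.89 → 427.
At a 33% response rate, contacts needed = 427 / 0.33 ≈ 1293.94 → 1294.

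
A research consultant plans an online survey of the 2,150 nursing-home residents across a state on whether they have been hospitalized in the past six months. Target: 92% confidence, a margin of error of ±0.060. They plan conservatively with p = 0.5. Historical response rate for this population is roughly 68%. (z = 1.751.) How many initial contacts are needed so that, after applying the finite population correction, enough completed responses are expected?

286

Completed interviews needed (unadjusted): n₀ = 1.751² × 0.2500 / 0.060² ≈ 212.92 → 213.
FPC for N = 2,150: n = 213 / (1 + 212/2150) = 213 / 1.0986 ≈ 193.88 → 194.
At a 68% response rate, contacts needed = 194 / 0.68 ≈ 285.29 → 286.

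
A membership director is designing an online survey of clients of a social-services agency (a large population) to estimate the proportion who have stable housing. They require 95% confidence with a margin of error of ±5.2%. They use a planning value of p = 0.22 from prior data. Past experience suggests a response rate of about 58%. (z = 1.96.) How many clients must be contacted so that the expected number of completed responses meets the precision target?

Completed interviews needed: n₀ = 1.96² × 0.1716 / 0.052² ≈ 243.79 → 244.
At a 58% response rate, contacts needed = 244 / 0.58 ≈ 420.69 → 421.

421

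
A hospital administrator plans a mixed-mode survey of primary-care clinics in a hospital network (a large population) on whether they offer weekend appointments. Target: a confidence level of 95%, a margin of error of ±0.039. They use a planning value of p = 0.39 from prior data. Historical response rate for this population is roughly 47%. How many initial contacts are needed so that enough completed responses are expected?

For 95% confidence, z = 1.960.
Completed interviews needed: n₀ = 1.960² × 0.2379 / 0.039² ≈ 600.87 → 601.
At a 47% response rate, contacts needed = 601 / 0.47 ≈ 1278.72 → 1279.

1279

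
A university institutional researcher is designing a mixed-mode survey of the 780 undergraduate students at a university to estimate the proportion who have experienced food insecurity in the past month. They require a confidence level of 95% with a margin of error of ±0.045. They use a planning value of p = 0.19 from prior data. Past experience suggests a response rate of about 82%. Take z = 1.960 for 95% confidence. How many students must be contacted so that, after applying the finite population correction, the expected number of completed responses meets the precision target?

260

Completed interviews needed (unadjusted): n₀ = 1.960² × 0.1539 / 0.045² ≈ 291.96 → 292.
FPC for N = 780: n = 292 / (1 + 291/780) = 292 / 1.3731 ≈ 212.66 → 213.
At an 82% response rate, contacts needed = 213 / 0.82 ≈ 259.76 → 260.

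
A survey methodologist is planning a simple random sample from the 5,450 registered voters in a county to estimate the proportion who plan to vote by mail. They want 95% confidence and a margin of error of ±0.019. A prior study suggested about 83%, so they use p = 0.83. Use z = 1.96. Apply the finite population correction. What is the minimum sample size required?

1178

Unadjusted: n₀ = 1.96² × 0.83 × 0.17 / 0.019² ≈ 1501.52, so n₀ = 1502.
Finite population correction with N = 5,450: n = n₀ / (1 + (n₀−1)/N) = 1502 / (1 + 1501/5450) = 1502 / 1.2754 ≈ 1177.66.
Rounding up, n = 1178.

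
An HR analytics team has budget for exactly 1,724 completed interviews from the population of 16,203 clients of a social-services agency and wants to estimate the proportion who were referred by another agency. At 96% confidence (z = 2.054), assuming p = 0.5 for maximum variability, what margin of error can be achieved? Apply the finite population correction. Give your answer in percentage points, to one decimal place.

Finite-population factor: (N−n)/(N−1) = (16203−1724)/(16203−1) = 0.8937.
SE(p̂) = √[p(1−p)/n · (N−n)/(N−1)] = √[0.2500/1724 × 0.8937] = 0.01138.
E = z × SE = 2.054 × 0.01138 = 0.02338 ≈ 2.3 percentage points.

2.3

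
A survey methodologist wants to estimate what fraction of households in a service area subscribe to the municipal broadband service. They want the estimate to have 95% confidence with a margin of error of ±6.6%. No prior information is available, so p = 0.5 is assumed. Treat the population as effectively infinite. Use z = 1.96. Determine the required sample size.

221

With p = 0.5, p(1−p) = 0.25.
n = z²·p(1−p)/E² = 1.96² × 0.2500 / 0.066² = 3.8416 × 0.2500 / 0.004356 ≈ 220.48.
Rounding up gives n = 221.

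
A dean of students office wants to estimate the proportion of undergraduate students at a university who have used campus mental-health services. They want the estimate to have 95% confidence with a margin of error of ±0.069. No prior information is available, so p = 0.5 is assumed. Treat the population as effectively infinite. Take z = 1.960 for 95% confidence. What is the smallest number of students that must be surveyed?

202

With p = 0.5, p(1−p) = 0.25.
n = z²·p(1−p)/E² = 1.960² × 0.2500 / 0.069² = 3.8416 × 0.2500 / 0.004761 ≈ 201.72.
Rounding up gives n = 202.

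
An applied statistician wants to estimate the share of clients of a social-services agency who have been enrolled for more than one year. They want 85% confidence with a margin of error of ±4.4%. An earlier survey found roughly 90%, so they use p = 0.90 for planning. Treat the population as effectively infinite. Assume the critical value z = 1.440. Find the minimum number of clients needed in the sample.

With p = 0.90, p(1−p) = 0.0900.
n = z²·p(1−p)/E² = 1.440² × 0.0900 / 0.044² = 2.0736 × 0.0900 / 0.001936 ≈ 96.40.
Rounding up gives n = 97.

97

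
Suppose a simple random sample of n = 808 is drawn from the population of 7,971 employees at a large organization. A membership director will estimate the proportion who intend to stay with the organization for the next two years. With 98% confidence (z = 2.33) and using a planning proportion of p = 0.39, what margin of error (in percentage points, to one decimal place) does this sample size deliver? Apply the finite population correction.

Finite-population factor: (N−n)/(N−1) = (7971−808)/(7971−1) = 0.8987.
SE(p̂) = √[p(1−p)/n · (N−n)/(N−1)] = √[0.2379/808 × 0.8987] = 0.01627.
E = z × SE = 2.33 × 0.01627 = 0.03790 ≈ 3.8 percentage points.

3.8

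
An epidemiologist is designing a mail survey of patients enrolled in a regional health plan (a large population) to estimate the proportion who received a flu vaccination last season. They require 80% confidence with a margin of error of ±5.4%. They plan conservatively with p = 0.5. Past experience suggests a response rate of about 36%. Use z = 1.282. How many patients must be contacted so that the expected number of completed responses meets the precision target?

392

Completed interviews needed: n₀ = 1.282² × 0.2500 / 0.054² ≈ 140.91 → 141.
At a 36% response rate, contacts needed = 141 / 0.36 ≈ 391.67 → 392.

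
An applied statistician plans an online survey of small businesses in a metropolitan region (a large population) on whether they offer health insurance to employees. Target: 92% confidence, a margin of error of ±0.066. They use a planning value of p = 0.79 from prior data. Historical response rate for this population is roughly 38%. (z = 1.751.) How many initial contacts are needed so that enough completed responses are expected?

Completed interviews needed: n₀ = 1.751² × 0.1659 / 0.066² ≈ 116.77 → 117.
At a 38% response rate, contacts needed = 117 / 0.38 ≈ 307.89 → 308.

308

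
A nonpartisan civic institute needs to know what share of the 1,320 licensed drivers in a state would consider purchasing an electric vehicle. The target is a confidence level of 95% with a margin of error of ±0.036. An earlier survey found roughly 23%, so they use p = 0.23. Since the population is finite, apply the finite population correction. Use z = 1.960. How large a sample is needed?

Unadjusted: n₀ = 1.960² × 0.23 × 0.77 / 0.036² ≈ 524.96, so n₀ = 525.
Finite population correction with N = 1,320: n = n₀ / (1 + (n₀−1)/N) = 525 / (1 + 524/1320) = 525 / 1.3970 ≈ 375.81.
Rounding up, n = 376.

376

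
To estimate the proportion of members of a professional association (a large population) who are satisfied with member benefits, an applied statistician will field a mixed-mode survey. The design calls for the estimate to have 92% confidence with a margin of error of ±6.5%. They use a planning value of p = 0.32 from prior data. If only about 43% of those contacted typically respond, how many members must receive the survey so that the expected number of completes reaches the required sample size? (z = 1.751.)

Completed interviews needed: n₀ = 1.751² × 0.2176 / 0.065² ≈ 157.91 → 158.
At a 43% response rate, contacts needed = 158 / 0.43 ≈ 367.44 → 368.

368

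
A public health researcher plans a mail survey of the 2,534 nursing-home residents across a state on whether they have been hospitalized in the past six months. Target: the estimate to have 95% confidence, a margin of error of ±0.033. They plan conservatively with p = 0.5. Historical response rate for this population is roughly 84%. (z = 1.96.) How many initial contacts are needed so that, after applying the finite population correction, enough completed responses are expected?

780

Completed interviews needed (unadjusted): n₀ = 1.96² × 0.2500 / 0.033² ≈ 881.91 → 882.
FPC for N = 2,534: n = 882 / (1 + 881/2534) = 882 / 1.3477 ≈ 654.46 → 655.
At an 84% response rate, contacts needed = 655 / 0.84 ≈ 779.76 → 780.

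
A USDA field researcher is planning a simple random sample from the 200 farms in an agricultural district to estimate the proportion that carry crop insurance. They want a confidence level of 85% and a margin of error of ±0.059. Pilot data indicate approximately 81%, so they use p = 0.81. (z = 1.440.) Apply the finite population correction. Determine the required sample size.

Unadjusted: n₀ = 1.440² × 0.81 × 0.19 / 0.059² ≈ 91.68, so n₀ = 92.
Finite population correction with N = 200: n = n₀ / (1 + (n₀−1)/N) = 92 / (1 + 91/200) = 92 / 1.4550 ≈ 63.23.
Rounding up, n = 64.

64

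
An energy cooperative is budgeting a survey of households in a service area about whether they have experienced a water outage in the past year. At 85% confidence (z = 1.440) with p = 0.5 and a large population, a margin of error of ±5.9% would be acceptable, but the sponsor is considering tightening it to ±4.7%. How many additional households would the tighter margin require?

86

At ±5.9%: n = 1.440² × 0.2500 / 0.059² ≈ 148.92 → 149.
At ±4.7%: n = 1.440² × 0.2500 / 0.047² ≈ 234.68 → 235.
Additional respondents: 235 − 149 = 86.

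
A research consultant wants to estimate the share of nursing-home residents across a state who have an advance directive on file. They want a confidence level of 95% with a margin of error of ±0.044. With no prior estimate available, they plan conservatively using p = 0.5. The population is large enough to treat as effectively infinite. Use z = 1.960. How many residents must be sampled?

With p = 0.5, p(1−p) = 0.25.
n = z²·p(1−p)/E² = 1.960² × 0.2500 / 0.044² = 3.8416 × 0.2500 / 0.001936 ≈ 496.07.
Rounding up gives n = 497.

497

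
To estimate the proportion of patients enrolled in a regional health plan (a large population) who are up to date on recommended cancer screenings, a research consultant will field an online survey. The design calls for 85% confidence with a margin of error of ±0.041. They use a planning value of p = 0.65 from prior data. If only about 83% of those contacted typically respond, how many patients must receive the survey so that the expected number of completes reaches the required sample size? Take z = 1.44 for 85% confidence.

Completed interviews needed: n₀ = 1.44² × 0.2275 / 0.041² ≈ 280.63 → 281.
At an 83% response rate, contacts needed = 281 / 0.83 ≈ 338.55 → 339.

339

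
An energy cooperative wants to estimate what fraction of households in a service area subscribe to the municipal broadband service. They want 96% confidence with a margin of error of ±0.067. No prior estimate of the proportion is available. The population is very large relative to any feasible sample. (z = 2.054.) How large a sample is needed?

With no prior estimate, use p = 0.5, giving p(1−p) = 0.25.
n = z²·p(1−p)/E² = 2.054² × 0.2500 / 0.067² = 4.2189 × 0.2500 / 0.004489 ≈ 234.96.
Rounding up gives n = 235.

235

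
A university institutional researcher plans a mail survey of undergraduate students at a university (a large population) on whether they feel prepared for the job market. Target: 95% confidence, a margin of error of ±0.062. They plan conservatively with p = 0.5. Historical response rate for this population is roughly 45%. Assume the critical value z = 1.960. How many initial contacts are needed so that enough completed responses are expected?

556

Completed interviews needed: n₀ = 1.960² × 0.2500 / 0.062² ≈ 249.84 → 250.
At a 45% response rate, contacts needed = 250 / 0.45 ≈ 555.56 → 556.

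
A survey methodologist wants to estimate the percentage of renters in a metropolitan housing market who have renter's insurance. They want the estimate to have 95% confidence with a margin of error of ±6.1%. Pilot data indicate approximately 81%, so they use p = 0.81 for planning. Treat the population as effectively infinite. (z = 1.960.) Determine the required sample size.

With p = 0.81, p(1−p) = 0.1539.
n = z²·p(1−p)/E² = 1.960² × 0.1539 / 0.061² = 3.8416 × 0.1539 / 0.003721 ≈ 158.89.
Rounding up gives n = 159.

159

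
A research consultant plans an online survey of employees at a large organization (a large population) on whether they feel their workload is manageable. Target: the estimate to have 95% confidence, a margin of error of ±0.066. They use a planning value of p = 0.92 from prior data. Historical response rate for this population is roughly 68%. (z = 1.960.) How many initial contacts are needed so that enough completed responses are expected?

96

Completed interviews needed: n₀ = 1.960² × 0.0736 / 0.066² ≈ 64.91 → 65.
At a 68% response rate, contacts needed = 65 / 0.68 ≈ 95.59 → 96.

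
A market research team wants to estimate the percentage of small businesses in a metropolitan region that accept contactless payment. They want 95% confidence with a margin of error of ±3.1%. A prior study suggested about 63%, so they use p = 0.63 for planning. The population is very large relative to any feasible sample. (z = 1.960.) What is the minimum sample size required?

932

With p = 0.63, p(1−p) = 0.2331.
n = z²·p(1−p)/E² = 1.960² × 0.2331 / 0.031² = 3.8416 × 0.2331 / 0.000961 ≈ 931.82.
Rounding up gives n = 932.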